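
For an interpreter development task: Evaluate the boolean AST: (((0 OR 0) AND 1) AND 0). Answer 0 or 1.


Step 1: Evaluate inner node
  0 OR 0 = 0
Step 2: Evaluate next node
  0 AND 1 = 0
Step 3: Evaluate root node
  0 AND 0 = 0

0


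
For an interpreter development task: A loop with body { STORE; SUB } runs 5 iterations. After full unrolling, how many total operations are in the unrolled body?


Loop body operations: STORE, SUB (2 ops per iteration)
Unrolling 5 iterations:
  Iteration 1: STORE, SUB (2 ops)
  Iteration 2: STORE, SUB (2 ops)
  Iteration 3: STORE, SUB (2 ops)
  Iteration 4: STORE, SUB (2 ops)
  Iteration 5: STORE, SUB (2 ops)
Total: 5 iterations * 2 ops/iter = 10 operations

10


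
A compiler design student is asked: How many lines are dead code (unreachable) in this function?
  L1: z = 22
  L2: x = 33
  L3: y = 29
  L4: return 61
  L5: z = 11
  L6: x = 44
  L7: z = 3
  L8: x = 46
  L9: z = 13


Analyzing control flow:
  L1: reachable (before return)
  L2: reachable (before return)
  L3: reachable (before return)
  L4: reachable (return statement)
  L5: DEAD (after return at L4)
  L6: DEAD (after return at L4)
  L7: DEAD (after return at L4)
  L8: DEAD (after return at L4)
  L9: DEAD (after return at L4)
Return at L4, total lines = 9
Dead lines: L5 through L9
Count: 5

5


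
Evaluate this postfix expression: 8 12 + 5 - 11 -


Processing tokens left to right:
Push 8, Push 12
Pop 8 and 12, compute 8 + 12 = 20, push 20
Push 5
Pop 20 and 5, compute 20 - 5 = 15, push 15
Push 11
Pop 15 and 11, compute 15 - 11 = 4, push 4
Stack result: 4

4


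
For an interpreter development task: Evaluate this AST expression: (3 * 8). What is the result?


Expression: (3 * 8)
Evaluating step by step:
  3 * 8 = 24
Result: 24

24


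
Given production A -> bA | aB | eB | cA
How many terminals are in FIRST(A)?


Production: A -> bA | aB | eB | cA
Examining each alternative for leading terminals:
  A -> bA : first terminal = 'b'
  A -> aB : first terminal = 'a'
  A -> eB : first terminal = 'e'
  A -> cA : first terminal = 'c'
FIRST(A) = {a, b, c, e}
Count: 4

4


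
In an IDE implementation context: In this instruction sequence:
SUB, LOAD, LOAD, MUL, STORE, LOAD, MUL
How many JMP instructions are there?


Scanning instruction sequence for JMP:
  Position 1: SUB
  Position 2: LOAD
  Position 3: LOAD
  Position 4: MUL
  Position 5: STORE
  Position 6: LOAD
  Position 7: MUL
Matches at positions: []
Total JMP count: 0

0


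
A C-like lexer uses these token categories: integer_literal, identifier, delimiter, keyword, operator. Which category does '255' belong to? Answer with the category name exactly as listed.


Token: '255'
Checking categories:
  identifier: no
  integer_literal: YES
  operator: no
  keyword: no
  delimiter: no
Category: integer_literal

integer_literal


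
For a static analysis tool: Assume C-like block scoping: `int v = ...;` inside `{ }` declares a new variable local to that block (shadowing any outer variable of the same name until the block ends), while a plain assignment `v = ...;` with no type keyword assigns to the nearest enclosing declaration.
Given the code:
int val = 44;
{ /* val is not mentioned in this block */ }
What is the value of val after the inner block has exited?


Analyzing scoping rules:
Outer scope: declares val = 44
Inner block: val is neither redeclared nor assigned -> unchanged
After the block -> 44
Result: 44

44


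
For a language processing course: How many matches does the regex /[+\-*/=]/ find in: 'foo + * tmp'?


Pattern: /[+\-*/=]/ (operators)
Input: 'foo + * tmp'
Scanning for matches:
  Match 1: '+'
  Match 2: '*'
Total matches: 2

2


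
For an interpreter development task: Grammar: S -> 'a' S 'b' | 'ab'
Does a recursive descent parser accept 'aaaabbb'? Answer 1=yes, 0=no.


Grammar accepts strings of the form a^n b^n (n >= 1)
Word: 'aaaabbb'
Counting: 4 a's and 3 b's
Check: 4 == 3? No
Mismatch: a-count != b-count
Rejected

0


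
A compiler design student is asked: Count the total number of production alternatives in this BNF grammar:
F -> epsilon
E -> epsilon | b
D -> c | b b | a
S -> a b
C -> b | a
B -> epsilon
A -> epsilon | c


Counting alternatives per rule:
  F: 1 alternative(s)
  E: 2 alternative(s)
  D: 3 alternative(s)
  S: 1 alternative(s)
  C: 2 alternative(s)
  B: 1 alternative(s)
  A: 2 alternative(s)
Sum: 1 + 2 + 3 + 1 + 2 + 1 + 2 = 12

12


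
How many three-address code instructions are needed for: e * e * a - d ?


Expression: e * e * a - d
Generating three-address code (respecting * over +/- precedence):
  Instruction 1: t1 = e * e
  Instruction 2: t2 = t1 * a
  Instruction 3: t3 = t2 - d
Total instructions: 3

3


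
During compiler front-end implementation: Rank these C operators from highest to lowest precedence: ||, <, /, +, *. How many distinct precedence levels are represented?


Looking up precedence for each operator:
  || -> precedence 1
  < -> precedence 4
  / -> precedence 6
  + -> precedence 5
  * -> precedence 6
Sorted highest to lowest: /, *, +, <, ||
Distinct precedence values: [6, 5, 4, 1]
Number of distinct levels: 4

4


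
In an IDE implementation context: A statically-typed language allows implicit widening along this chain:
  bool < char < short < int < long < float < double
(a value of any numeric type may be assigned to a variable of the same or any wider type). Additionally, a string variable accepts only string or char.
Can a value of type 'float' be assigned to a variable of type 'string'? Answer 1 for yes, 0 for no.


Target variable type: string
Source value type: float
Rule: string accepts only {string, char}
  source 'float' in {string, char}? No
Result: 0

0


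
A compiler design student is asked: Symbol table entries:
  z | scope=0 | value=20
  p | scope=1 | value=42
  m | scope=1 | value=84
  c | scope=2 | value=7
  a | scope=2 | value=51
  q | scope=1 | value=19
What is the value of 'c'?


Searching symbol table for 'c':
  z | scope=0 | value=20
  p | scope=1 | value=42
  m | scope=1 | value=84
  c | scope=2 | value=7 <- MATCH
  a | scope=2 | value=51
  q | scope=1 | value=19
Found 'c' at scope 2 with value 7

7


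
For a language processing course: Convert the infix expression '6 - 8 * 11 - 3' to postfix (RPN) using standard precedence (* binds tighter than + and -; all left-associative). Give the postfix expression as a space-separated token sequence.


Applying the shunting-yard algorithm:
  Operand 6 -> output
  Push '-' onto operator stack -> op-stack: [-]
  Operand 8 -> output
  Push '*' onto operator stack -> op-stack: [-, *]
  Operand 11 -> output
  See '-' (prec 1); top '*' (prec 2) >= it -> pop '*' to output
  See '-' (prec 1); top '-' (prec 1) >= it -> pop '-' to output
  Push '-' onto operator stack -> op-stack: [-]
  Operand 3 -> output
  End of input: pop '-' to output
Postfix result: 6 8 11 * - 3 -

6 8 11 * - 3 -


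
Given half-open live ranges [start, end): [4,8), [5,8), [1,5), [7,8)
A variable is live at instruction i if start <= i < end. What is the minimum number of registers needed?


Live ranges:
  Var0: [4, 8)
  Var1: [5, 8)
  Var2: [1, 5)
  Var3: [7, 8)
Sweep-line events (position, delta, active):
  pos=1 start -> active=1
  pos=4 start -> active=2
  pos=5 end -> active=1
  pos=5 start -> active=2
  pos=7 start -> active=3
  pos=8 end -> active=2
  pos=8 end -> active=1
  pos=8 end -> active=0
Maximum simultaneous active: 3
Minimum registers needed: 3

3


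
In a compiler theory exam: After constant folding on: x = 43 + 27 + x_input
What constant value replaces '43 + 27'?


Identifying constant sub-expression:
  Original: x = 43 + 27 + x_input
  43 and 27 are both compile-time constants
  Evaluating: 43 + 27 = 70
  After folding: x = 70 + x_input

70


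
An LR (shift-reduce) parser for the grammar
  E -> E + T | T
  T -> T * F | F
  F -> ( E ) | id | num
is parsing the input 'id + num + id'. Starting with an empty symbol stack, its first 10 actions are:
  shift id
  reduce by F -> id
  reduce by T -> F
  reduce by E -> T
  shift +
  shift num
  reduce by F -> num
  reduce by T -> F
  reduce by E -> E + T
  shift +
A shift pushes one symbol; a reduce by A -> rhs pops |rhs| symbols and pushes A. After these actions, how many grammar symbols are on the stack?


Tracking the symbol stack through each action:
  Action 1: shift 'id' : push -> stack = [id] (size 1)
  Action 2: reduce by F -> id : pop 1, push F -> stack = [F] (size 1)
  Action 3: reduce by T -> F : pop 1, push T -> stack = [T] (size 1)
  Action 4: reduce by E -> T : pop 1, push E -> stack = [E] (size 1)
  Action 5: shift '+' : push -> stack = [E, +] (size 2)
  Action 6: shift 'num' : push -> stack = [E, +, num] (size 3)
  Action 7: reduce by F -> num : pop 1, push F -> stack = [E, +, F] (size 3)
  Action 8: reduce by T -> F : pop 1, push T -> stack = [E, +, T] (size 3)
  Action 9: reduce by E -> E + T : pop 3, push E -> stack = [E] (size 1)
  Action 10: shift '+' : push -> stack = [E, +] (size 2)
Final stack size: 2

2


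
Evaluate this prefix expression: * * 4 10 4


Parsing prefix expression: * * 4 10 4
Step 1: Innermost operation '* 4 10'
  4 * 10 = 40
Step 2: Outer operation '* [40] 4'
  40 * 4 = 160

160


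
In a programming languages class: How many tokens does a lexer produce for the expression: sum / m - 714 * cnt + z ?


Scanning 'sum / m - 714 * cnt + z'
Token 1: 'sum' -> identifier
Token 2: '/' -> operator
Token 3: 'm' -> identifier
Token 4: '-' -> operator
Token 5: '714' -> integer_literal
Token 6: '*' -> operator
Token 7: 'cnt' -> identifier
Token 8: '+' -> operator
Token 9: 'z' -> identifier
Total tokens: 9

9


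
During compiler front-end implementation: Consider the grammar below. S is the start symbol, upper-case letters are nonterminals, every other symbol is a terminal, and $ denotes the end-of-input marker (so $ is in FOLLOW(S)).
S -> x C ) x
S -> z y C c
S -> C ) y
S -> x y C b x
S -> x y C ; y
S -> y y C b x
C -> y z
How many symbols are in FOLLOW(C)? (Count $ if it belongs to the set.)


S is the start symbol and does not occur in any rule body, so FOLLOW(S) = {$}.
Examining every occurrence of C in a rule body:
  S -> x C ) x : C is followed by terminal ')' -> add ')'
  S -> z y C c : C is followed by terminal 'c' -> add 'c'
  S -> C ) y : C is followed by terminal ')' -> add ')' (already in the set)
  S -> x y C b x : C is followed by terminal 'b' -> add 'b'
  S -> x y C ; y : C is followed by terminal ';' -> add ';'
  S -> y y C b x : C is followed by terminal 'b' -> add 'b' (already in the set)
  C -> y z : C does not occur in the body -> contributes nothing
FOLLOW(C) = {), ;, b, c}
Count: 4

4


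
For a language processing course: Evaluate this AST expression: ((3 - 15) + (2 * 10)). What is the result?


Expression: ((3 - 15) + (2 * 10))
Evaluating step by step:
  3 - 15 = -12
  2 * 10 = 20
  -12 + 20 = 8
Result: 8

8


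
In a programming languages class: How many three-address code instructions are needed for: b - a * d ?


Expression: b - a * d
Generating three-address code (respecting * over +/- precedence):
  Instruction 1: t1 = a * d
  Instruction 2: t2 = b - t1
Total instructions: 2

2


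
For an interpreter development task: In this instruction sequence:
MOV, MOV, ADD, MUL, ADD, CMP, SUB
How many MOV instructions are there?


Scanning instruction sequence for MOV:
  Position 1: MOV <- MATCH
  Position 2: MOV <- MATCH
  Position 3: ADD
  Position 4: MUL
  Position 5: ADD
  Position 6: CMP
  Position 7: SUB
Matches at positions: [1, 2]
Total MOV count: 2

2


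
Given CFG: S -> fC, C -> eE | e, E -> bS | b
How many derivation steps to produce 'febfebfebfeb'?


Grammar: S -> fC, C -> eE | e, E -> bS | b
Deriving 'febfebfebfeb':
Step 1: S -> fC => fC
Step 2: C -> eE => feE
Step 3: E -> bS => febS
Step 4: S -> fC => febfC
Step 5: C -> eE => febfeE
Step 6: E -> bS => febfebS
Step 7: S -> fC => febfebfC
Step 8: C -> eE => febfebfeE
Step 9: E -> bS => febfebfebS
Step 10: S -> fC => febfebfebfC
Step 11: C -> eE => febfebfebfeE
Step 12: E -> b => febfebfebfeb
Total derivation steps: 12

12


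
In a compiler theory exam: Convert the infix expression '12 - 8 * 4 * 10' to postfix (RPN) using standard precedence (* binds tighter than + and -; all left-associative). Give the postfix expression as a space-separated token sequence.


Applying the shunting-yard algorithm:
  Operand 12 -> output
  Push '-' onto operator stack -> op-stack: [-]
  Operand 8 -> output
  Push '*' onto operator stack -> op-stack: [-, *]
  Operand 4 -> output
  See '*' (prec 2); top '*' (prec 2) >= it -> pop '*' to output
  Push '*' onto operator stack -> op-stack: [-, *]
  Operand 10 -> output
  End of input: pop '*' to output
  End of input: pop '-' to output
Postfix result: 12 8 4 * 10 * -

12 8 4 * 10 * -


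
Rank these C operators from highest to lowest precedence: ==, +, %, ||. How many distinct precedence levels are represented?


Looking up precedence for each operator:
  == -> precedence 3
  + -> precedence 5
  % -> precedence 6
  || -> precedence 1
Sorted highest to lowest: %, +, ==, ||
Distinct precedence values: [6, 5, 3, 1]
Number of distinct levels: 4

4


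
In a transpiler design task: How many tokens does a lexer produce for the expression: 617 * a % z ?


Scanning '617 * a % z'
Token 1: '617' -> integer_literal
Token 2: '*' -> operator
Token 3: 'a' -> identifier
Token 4: '%' -> operator
Token 5: 'z' -> identifier
Total tokens: 5

5


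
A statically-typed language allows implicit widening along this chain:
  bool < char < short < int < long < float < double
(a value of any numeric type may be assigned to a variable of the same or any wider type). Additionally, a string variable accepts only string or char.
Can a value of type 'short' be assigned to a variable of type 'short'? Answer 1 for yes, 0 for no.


Target variable type: short
Source value type: short
Numeric ranks: short=2, short=2
Widening allowed iff rank(source) <= rank(target): 2 <= 2? Yes
Result: 1

1


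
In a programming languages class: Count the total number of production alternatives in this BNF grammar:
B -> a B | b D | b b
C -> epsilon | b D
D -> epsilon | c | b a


Counting alternatives per rule:
  B: 3 alternative(s)
  C: 2 alternative(s)
  D: 3 alternative(s)
Sum: 3 + 2 + 3 = 8

8


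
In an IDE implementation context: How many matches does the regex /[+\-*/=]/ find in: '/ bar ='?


Pattern: /[+\-*/=]/ (operators)
Input: '/ bar ='
Scanning for matches:
  Match 1: '/'
  Match 2: '='
Total matches: 2

2


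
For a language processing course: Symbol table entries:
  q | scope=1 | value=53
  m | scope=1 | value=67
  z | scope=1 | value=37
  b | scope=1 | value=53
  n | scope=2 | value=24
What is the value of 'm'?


Searching symbol table for 'm':
  q | scope=1 | value=53
  m | scope=1 | value=67 <- MATCH
  z | scope=1 | value=37
  b | scope=1 | value=53
  n | scope=2 | value=24
Found 'm' at scope 1 with value 67

67


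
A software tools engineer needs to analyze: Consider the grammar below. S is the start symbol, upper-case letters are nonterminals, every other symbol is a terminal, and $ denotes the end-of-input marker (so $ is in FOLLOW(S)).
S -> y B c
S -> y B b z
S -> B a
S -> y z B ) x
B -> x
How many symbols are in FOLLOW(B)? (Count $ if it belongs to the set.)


S is the start symbol and does not occur in any rule body, so FOLLOW(S) = {$}.
Examining every occurrence of B in a rule body:
  S -> y B c : B is followed by terminal 'c' -> add 'c'
  S -> y B b z : B is followed by terminal 'b' -> add 'b'
  S -> B a : B is followed by terminal 'a' -> add 'a'
  S -> y z B ) x : B is followed by terminal ')' -> add ')'
  B -> x : B does not occur in the body -> contributes nothing
FOLLOW(B) = {), a, b, c}
Count: 4

4


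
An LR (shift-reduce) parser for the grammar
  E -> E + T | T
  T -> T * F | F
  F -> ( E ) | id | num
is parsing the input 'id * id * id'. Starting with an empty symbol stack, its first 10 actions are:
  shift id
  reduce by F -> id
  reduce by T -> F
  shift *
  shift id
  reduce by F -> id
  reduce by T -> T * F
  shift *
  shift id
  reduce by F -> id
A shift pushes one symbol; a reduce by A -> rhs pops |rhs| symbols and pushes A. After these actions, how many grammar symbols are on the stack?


Tracking the symbol stack through each action:
  Action 1: shift 'id' : push -> stack = [id] (size 1)
  Action 2: reduce by F -> id : pop 1, push F -> stack = [F] (size 1)
  Action 3: reduce by T -> F : pop 1, push T -> stack = [T] (size 1)
  Action 4: shift '*' : push -> stack = [T, *] (size 2)
  Action 5: shift 'id' : push -> stack = [T, *, id] (size 3)
  Action 6: reduce by F -> id : pop 1, push F -> stack = [T, *, F] (size 3)
  Action 7: reduce by T -> T * F : pop 3, push T -> stack = [T] (size 1)
  Action 8: shift '*' : push -> stack = [T, *] (size 2)
  Action 9: shift 'id' : push -> stack = [T, *, id] (size 3)
  Action 10: reduce by F -> id : pop 1, push F -> stack = [T, *, F] (size 3)
Final stack size: 3

3


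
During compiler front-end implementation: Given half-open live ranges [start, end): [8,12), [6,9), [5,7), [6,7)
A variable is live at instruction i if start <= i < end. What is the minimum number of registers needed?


Live ranges:
  Var0: [8, 12)
  Var1: [6, 9)
  Var2: [5, 7)
  Var3: [6, 7)
Sweep-line events (position, delta, active):
  pos=5 start -> active=1
  pos=6 start -> active=2
  pos=6 start -> active=3
  pos=7 end -> active=2
  pos=7 end -> active=1
  pos=8 start -> active=2
  pos=9 end -> active=1
  pos=12 end -> active=0
Maximum simultaneous active: 3
Minimum registers needed: 3

3


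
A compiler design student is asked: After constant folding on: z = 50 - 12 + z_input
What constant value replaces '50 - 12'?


Identifying constant sub-expression:
  Original: z = 50 - 12 + z_input
  50 and 12 are both compile-time constants
  Evaluating: 50 - 12 = 38
  After folding: z = 38 + z_input

38


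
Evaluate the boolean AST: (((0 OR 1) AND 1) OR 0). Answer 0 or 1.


Step 1: Evaluate inner node
  0 OR 1 = 1
Step 2: Evaluate next node
  1 AND 1 = 1
Step 3: Evaluate root node
  1 OR 0 = 1

1


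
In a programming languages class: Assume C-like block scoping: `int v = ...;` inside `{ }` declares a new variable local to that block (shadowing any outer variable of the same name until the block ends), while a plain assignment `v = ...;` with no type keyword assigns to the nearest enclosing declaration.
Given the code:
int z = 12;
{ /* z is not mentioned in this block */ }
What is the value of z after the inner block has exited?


Analyzing scoping rules:
Outer scope: declares z = 12
Inner block: z is neither redeclared nor assigned -> unchanged
After the block -> 12
Result: 12

12


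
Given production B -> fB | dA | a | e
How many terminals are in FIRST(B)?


Production: B -> fB | dA | a | e
Examining each alternative for leading terminals:
  B -> fB : first terminal = 'f'
  B -> dA : first terminal = 'd'
  B -> a : first terminal = 'a'
  B -> e : first terminal = 'e'
FIRST(B) = {a, d, e, f}
Count: 4

4


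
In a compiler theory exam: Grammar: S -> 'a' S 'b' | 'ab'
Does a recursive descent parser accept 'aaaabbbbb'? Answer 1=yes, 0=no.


Grammar accepts strings of the form a^n b^n (n >= 1)
Word: 'aaaabbbbb'
Counting: 4 a's and 5 b's
Check: 4 == 5? No
Mismatch: a-count != b-count
Rejected

0


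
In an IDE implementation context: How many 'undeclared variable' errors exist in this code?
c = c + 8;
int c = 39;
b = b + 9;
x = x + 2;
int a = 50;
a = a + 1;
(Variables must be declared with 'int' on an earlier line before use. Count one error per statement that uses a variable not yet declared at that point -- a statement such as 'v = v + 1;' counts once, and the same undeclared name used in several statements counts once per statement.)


Scanning code line by line:
  Line 1: use 'c' -> ERROR (undeclared)
  Line 2: declare 'c' -> declared = ['c']
  Line 3: use 'b' -> ERROR (undeclared)
  Line 4: use 'x' -> ERROR (undeclared)
  Line 5: declare 'a' -> declared = ['a', 'c']
  Line 6: use 'a' -> OK (declared)
Total undeclared variable errors: 3

3


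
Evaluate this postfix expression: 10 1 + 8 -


Processing tokens left to right:
Push 10, Push 1
Pop 10 and 1, compute 10 + 1 = 11, push 11
Push 8
Pop 11 and 8, compute 11 - 8 = 3, push 3
Stack result: 3

3


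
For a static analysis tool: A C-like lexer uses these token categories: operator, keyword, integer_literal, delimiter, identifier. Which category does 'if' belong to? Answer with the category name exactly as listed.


Token: 'if'
Checking categories:
  identifier: no
  integer_literal: no
  operator: no
  keyword: YES
  delimiter: no
Category: keyword

keyword


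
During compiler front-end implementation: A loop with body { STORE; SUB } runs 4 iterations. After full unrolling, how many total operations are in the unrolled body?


Loop body operations: STORE, SUB (2 ops per iteration)
Unrolling 4 iterations:
  Iteration 1: STORE, SUB (2 ops)
  Iteration 2: STORE, SUB (2 ops)
  Iteration 3: STORE, SUB (2 ops)
  Iteration 4: STORE, SUB (2 ops)
Total: 4 iterations * 2 ops/iter = 8 operations

8


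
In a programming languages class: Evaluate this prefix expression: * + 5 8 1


Parsing prefix expression: * + 5 8 1
Step 1: Innermost operation '+ 5 8'
  5 + 8 = 13
Step 2: Outer operation '* [13] 1'
  13 * 1 = 13

13


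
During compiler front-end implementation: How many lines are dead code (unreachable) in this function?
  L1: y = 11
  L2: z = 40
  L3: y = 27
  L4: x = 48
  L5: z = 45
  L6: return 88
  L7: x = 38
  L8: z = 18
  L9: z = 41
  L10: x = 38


Analyzing control flow:
  L1: reachable (before return)
  L2: reachable (before return)
  L3: reachable (before return)
  L4: reachable (before return)
  L5: reachable (before return)
  L6: reachable (return statement)
  L7: DEAD (after return at L6)
  L8: DEAD (after return at L6)
  L9: DEAD (after return at L6)
  L10: DEAD (after return at L6)
Return at L6, total lines = 10
Dead lines: L7 through L10
Count: 4

4


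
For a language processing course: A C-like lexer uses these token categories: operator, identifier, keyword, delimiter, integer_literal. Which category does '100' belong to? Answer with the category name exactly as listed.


Token: '100'
Checking categories:
  identifier: no
  integer_literal: YES
  operator: no
  keyword: no
  delimiter: no
Category: integer_literal

integer_literal


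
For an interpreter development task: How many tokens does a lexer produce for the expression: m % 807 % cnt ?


Scanning 'm % 807 % cnt'
Token 1: 'm' -> identifier
Token 2: '%' -> operator
Token 3: '807' -> integer_literal
Token 4: '%' -> operator
Token 5: 'cnt' -> identifier
Total tokens: 5

5


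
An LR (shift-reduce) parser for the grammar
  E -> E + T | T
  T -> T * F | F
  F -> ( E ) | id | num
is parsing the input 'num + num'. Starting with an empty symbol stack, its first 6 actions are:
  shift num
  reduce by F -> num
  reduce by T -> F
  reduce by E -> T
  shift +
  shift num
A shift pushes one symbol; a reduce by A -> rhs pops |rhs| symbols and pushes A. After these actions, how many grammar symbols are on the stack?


Tracking the symbol stack through each action:
  Action 1: shift 'num' : push -> stack = [num] (size 1)
  Action 2: reduce by F -> num : pop 1, push F -> stack = [F] (size 1)
  Action 3: reduce by T -> F : pop 1, push T -> stack = [T] (size 1)
  Action 4: reduce by E -> T : pop 1, push E -> stack = [E] (size 1)
  Action 5: shift '+' : push -> stack = [E, +] (size 2)
  Action 6: shift 'num' : push -> stack = [E, +, num] (size 3)
Final stack size: 3

3


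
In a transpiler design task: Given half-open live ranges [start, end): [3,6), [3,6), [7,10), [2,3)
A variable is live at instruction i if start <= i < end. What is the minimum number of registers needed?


Live ranges:
  Var0: [3, 6)
  Var1: [3, 6)
  Var2: [7, 10)
  Var3: [2, 3)
Sweep-line events (position, delta, active):
  pos=2 start -> active=1
  pos=3 end -> active=0
  pos=3 start -> active=1
  pos=3 start -> active=2
  pos=6 end -> active=1
  pos=6 end -> active=0
  pos=7 start -> active=1
  pos=10 end -> active=0
Maximum simultaneous active: 2
Minimum registers needed: 2

2


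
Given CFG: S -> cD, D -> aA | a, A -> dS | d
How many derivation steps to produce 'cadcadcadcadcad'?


Grammar: S -> cD, D -> aA | a, A -> dS | d
Deriving 'cadcadcadcadcad':
Step 1: S -> cD => cD
Step 2: D -> aA => caA
Step 3: A -> dS => cadS
Step 4: S -> cD => cadcD
Step 5: D -> aA => cadcaA
Step 6: A -> dS => cadcadS
Step 7: S -> cD => cadcadcD
Step 8: D -> aA => cadcadcaA
Step 9: A -> dS => cadcadcadS
Step 10: S -> cD => cadcadcadcD
Step 11: D -> aA => cadcadcadcaA
Step 12: A -> dS => cadcadcadcadS
Step 13: S -> cD => cadcadcadcadcD
Step 14: D -> aA => cadcadcadcadcaA
Step 15: A -> d => cadcadcadcadcad
Total derivation steps: 15

15


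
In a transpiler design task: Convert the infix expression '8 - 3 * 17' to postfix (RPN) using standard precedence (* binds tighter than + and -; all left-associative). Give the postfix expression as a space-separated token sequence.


Applying the shunting-yard algorithm:
  Operand 8 -> output
  Push '-' onto operator stack -> op-stack: [-]
  Operand 3 -> output
  Push '*' onto operator stack -> op-stack: [-, *]
  Operand 17 -> output
  End of input: pop '*' to output
  End of input: pop '-' to output
Postfix result: 8 3 17 * -

8 3 17 * -


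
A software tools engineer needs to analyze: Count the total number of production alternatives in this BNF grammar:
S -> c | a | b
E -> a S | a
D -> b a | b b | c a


Counting alternatives per rule:
  S: 3 alternative(s)
  E: 2 alternative(s)
  D: 3 alternative(s)
Sum: 3 + 2 + 3 = 8

8


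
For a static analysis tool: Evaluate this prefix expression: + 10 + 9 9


Parsing prefix expression: + 10 + 9 9
Step 1: Innermost operation '+ 9 9'
  9 + 9 = 18
Step 2: Outer operation '+ 10 [18]'
  10 + 18 = 28

28


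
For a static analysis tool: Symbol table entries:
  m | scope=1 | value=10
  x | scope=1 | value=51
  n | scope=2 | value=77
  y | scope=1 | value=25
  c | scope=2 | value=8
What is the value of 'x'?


Searching symbol table for 'x':
  m | scope=1 | value=10
  x | scope=1 | value=51 <- MATCH
  n | scope=2 | value=77
  y | scope=1 | value=25
  c | scope=2 | value=8
Found 'x' at scope 1 with value 51

51


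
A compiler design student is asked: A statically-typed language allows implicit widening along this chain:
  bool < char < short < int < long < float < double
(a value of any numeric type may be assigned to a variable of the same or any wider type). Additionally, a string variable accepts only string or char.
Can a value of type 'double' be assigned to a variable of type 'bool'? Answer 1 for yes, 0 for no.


Target variable type: bool
Source value type: double
Numeric ranks: double=6, bool=0
Widening allowed iff rank(source) <= rank(target): 6 <= 0? No
Result: 0

0


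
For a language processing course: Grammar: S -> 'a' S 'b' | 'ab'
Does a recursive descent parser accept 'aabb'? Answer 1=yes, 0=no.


Grammar accepts strings of the form a^n b^n (n >= 1)
Word: 'aabb'
Counting: 2 a's and 2 b's
Check: 2 == 2? Yes
Derivation (S -> aSb applied 1 time(s), then S -> ab): S => aSb => aabb
Accepted

1


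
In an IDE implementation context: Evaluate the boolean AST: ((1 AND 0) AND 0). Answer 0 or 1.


Step 1: Evaluate inner node
  1 AND 0 = 0
Step 2: Evaluate root node
  0 AND 0 = 0

0


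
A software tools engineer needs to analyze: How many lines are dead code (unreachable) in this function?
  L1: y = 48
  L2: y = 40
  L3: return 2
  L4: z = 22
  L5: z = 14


Analyzing control flow:
  L1: reachable (before return)
  L2: reachable (before return)
  L3: reachable (return statement)
  L4: DEAD (after return at L3)
  L5: DEAD (after return at L3)
Return at L3, total lines = 5
Dead lines: L4 through L5
Count: 2

2


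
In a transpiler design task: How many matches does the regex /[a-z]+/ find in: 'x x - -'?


Pattern: /[a-z]+/ (identifiers)
Input: 'x x - -'
Scanning for matches:
  Match 1: 'x'
  Match 2: 'x'
Total matches: 2

2


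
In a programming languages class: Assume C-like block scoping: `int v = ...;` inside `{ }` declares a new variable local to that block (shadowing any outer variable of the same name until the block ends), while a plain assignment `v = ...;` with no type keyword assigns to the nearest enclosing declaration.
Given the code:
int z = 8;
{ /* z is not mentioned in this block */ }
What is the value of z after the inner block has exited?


Analyzing scoping rules:
Outer scope: declares z = 8
Inner block: z is neither redeclared nor assigned -> unchanged
After the block -> 8
Result: 8

8


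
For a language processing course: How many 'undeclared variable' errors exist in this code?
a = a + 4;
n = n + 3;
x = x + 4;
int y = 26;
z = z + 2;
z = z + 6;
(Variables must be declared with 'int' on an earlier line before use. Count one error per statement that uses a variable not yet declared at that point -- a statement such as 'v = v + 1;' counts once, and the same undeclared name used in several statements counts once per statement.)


Scanning code line by line:
  Line 1: use 'a' -> ERROR (undeclared)
  Line 2: use 'n' -> ERROR (undeclared)
  Line 3: use 'x' -> ERROR (undeclared)
  Line 4: declare 'y' -> declared = ['y']
  Line 5: use 'z' -> ERROR (undeclared)
  Line 6: use 'z' -> ERROR (undeclared)
Total undeclared variable errors: 5

5


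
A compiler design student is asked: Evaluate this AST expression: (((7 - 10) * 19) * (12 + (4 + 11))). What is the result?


Expression: (((7 - 10) * 19) * (12 + (4 + 11)))
Evaluating step by step:
  7 - 10 = -3
  -3 * 19 = -57
  4 + 11 = 15
  12 + 15 = 27
  -57 * 27 = -1539
Result: -1539

-1539


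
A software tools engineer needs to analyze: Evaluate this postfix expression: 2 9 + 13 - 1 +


Processing tokens left to right:
Push 2, Push 9
Pop 2 and 9, compute 2 + 9 = 11, push 11
Push 13
Pop 11 and 13, compute 11 - 13 = -2, push -2
Push 1
Pop -2 and 1, compute -2 + 1 = -1, push -1
Stack result: -1

-1


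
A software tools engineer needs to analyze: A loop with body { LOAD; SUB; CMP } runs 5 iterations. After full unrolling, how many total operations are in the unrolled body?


Loop body operations: LOAD, SUB, CMP (3 ops per iteration)
Unrolling 5 iterations:
  Iteration 1: LOAD, SUB, CMP (3 ops)
  Iteration 2: LOAD, SUB, CMP (3 ops)
  Iteration 3: LOAD, SUB, CMP (3 ops)
  Iteration 4: LOAD, SUB, CMP (3 ops)
  Iteration 5: LOAD, SUB, CMP (3 ops)
Total: 5 iterations * 3 ops/iter = 15 operations

15


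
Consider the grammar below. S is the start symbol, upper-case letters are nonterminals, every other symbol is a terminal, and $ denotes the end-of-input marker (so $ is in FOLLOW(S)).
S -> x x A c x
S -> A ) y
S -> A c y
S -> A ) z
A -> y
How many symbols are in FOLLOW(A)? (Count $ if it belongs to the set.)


S is the start symbol and does not occur in any rule body, so FOLLOW(S) = {$}.
Examining every occurrence of A in a rule body:
  S -> x x A c x : A is followed by terminal 'c' -> add 'c'
  S -> A ) y : A is followed by terminal ')' -> add ')'
  S -> A c y : A is followed by terminal 'c' -> add 'c' (already in the set)
  S -> A ) z : A is followed by terminal ')' -> add ')' (already in the set)
  A -> y : A does not occur in the body -> contributes nothing
FOLLOW(A) = {), c}
Count: 2

2


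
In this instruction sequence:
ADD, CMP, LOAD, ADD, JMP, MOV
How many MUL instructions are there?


Scanning instruction sequence for MUL:
  Position 1: ADD
  Position 2: CMP
  Position 3: LOAD
  Position 4: ADD
  Position 5: JMP
  Position 6: MOV
Matches at positions: []
Total MUL count: 0

0


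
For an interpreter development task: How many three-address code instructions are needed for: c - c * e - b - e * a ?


Expression: c - c * e - b - e * a
Generating three-address code (respecting * over +/- precedence):
  Instruction 1: t1 = c * e
  Instruction 2: t2 = e * a
  Instruction 3: t3 = c - t1
  Instruction 4: t4 = t3 - b
  Instruction 5: t5 = t4 - t2
Total instructions: 5

5


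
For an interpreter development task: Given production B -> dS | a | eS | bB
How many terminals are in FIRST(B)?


Production: B -> dS | a | eS | bB
Examining each alternative for leading terminals:
  B -> dS : first terminal = 'd'
  B -> a : first terminal = 'a'
  B -> eS : first terminal = 'e'
  B -> bB : first terminal = 'b'
FIRST(B) = {a, b, d, e}
Count: 4

4


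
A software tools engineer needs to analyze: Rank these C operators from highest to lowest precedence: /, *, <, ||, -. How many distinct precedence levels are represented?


Looking up precedence for each operator:
  / -> precedence 6
  * -> precedence 6
  < -> precedence 4
  || -> precedence 1
  - -> precedence 5
Sorted highest to lowest: /, *, -, <, ||
Distinct precedence values: [6, 5, 4, 1]
Number of distinct levels: 4

4


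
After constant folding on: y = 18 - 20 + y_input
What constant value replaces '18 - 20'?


Identifying constant sub-expression:
  Original: y = 18 - 20 + y_input
  18 and 20 are both compile-time constants
  Evaluating: 18 - 20 = -2
  After folding: y = -2 + y_input

-2


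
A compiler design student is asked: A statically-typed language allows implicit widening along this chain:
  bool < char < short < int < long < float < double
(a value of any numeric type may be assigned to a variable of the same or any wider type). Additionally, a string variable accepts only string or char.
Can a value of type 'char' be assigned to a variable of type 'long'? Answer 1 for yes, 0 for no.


Target variable type: long
Source value type: char
Numeric ranks: char=1, long=4
Widening allowed iff rank(source) <= rank(target): 1 <= 4? Yes
Result: 1

1


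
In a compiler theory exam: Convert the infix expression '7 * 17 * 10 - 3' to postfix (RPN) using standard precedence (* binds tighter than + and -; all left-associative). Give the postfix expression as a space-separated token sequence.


Applying the shunting-yard algorithm:
  Operand 7 -> output
  Push '*' onto operator stack -> op-stack: [*]
  Operand 17 -> output
  See '*' (prec 2); top '*' (prec 2) >= it -> pop '*' to output
  Push '*' onto operator stack -> op-stack: [*]
  Operand 10 -> output
  See '-' (prec 1); top '*' (prec 2) >= it -> pop '*' to output
  Push '-' onto operator stack -> op-stack: [-]
  Operand 3 -> output
  End of input: pop '-' to output
Postfix result: 7 17 * 10 * 3 -

7 17 * 10 * 3 -


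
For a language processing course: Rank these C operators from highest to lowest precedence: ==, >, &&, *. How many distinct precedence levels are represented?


Looking up precedence for each operator:
  == -> precedence 3
  > -> precedence 4
  && -> precedence 2
  * -> precedence 6
Sorted highest to lowest: *, >, ==, &&
Distinct precedence values: [6, 4, 3, 2]
Number of distinct levels: 4

4


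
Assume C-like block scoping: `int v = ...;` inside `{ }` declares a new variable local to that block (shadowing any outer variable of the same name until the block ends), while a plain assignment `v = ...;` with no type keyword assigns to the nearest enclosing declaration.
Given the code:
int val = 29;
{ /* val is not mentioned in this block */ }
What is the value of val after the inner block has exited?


Analyzing scoping rules:
Outer scope: declares val = 29
Inner block: val is neither redeclared nor assigned -> unchanged
After the block -> 29
Result: 29

29


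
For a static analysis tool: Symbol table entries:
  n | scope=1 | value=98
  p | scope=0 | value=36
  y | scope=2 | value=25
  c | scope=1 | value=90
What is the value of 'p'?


Searching symbol table for 'p':
  n | scope=1 | value=98
  p | scope=0 | value=36 <- MATCH
  y | scope=2 | value=25
  c | scope=1 | value=90
Found 'p' at scope 0 with value 36

36


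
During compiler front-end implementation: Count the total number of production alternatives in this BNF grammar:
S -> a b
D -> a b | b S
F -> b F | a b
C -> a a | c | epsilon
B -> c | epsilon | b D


Counting alternatives per rule:
  S: 1 alternative(s)
  D: 2 alternative(s)
  F: 2 alternative(s)
  C: 3 alternative(s)
  B: 3 alternative(s)
Sum: 1 + 2 + 2 + 3 + 3 = 11

11


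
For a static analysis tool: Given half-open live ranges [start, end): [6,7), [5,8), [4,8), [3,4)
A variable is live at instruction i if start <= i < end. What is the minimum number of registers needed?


Live ranges:
  Var0: [6, 7)
  Var1: [5, 8)
  Var2: [4, 8)
  Var3: [3, 4)
Sweep-line events (position, delta, active):
  pos=3 start -> active=1
  pos=4 end -> active=0
  pos=4 start -> active=1
  pos=5 start -> active=2
  pos=6 start -> active=3
  pos=7 end -> active=2
  pos=8 end -> active=1
  pos=8 end -> active=0
Maximum simultaneous active: 3
Minimum registers needed: 3

3


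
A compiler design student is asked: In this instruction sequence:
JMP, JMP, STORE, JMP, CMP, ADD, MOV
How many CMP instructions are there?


Scanning instruction sequence for CMP:
  Position 1: JMP
  Position 2: JMP
  Position 3: STORE
  Position 4: JMP
  Position 5: CMP <- MATCH
  Position 6: ADD
  Position 7: MOV
Matches at positions: [5]
Total CMP count: 1

1


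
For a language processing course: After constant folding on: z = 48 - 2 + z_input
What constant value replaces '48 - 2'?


Identifying constant sub-expression:
  Original: z = 48 - 2 + z_input
  48 and 2 are both compile-time constants
  Evaluating: 48 - 2 = 46
  After folding: z = 46 + z_input

46


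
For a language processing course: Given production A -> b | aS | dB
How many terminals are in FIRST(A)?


Production: A -> b | aS | dB
Examining each alternative for leading terminals:
  A -> b : first terminal = 'b'
  A -> aS : first terminal = 'a'
  A -> dB : first terminal = 'd'
FIRST(A) = {a, b, d}
Count: 3

3


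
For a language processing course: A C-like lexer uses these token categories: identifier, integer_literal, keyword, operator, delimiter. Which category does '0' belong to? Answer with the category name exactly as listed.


Token: '0'
Checking categories:
  identifier: no
  integer_literal: YES
  operator: no
  keyword: no
  delimiter: no
Category: integer_literal

integer_literal


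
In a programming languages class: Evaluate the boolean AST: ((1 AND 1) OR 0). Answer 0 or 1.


Step 1: Evaluate inner node
  1 AND 1 = 1
Step 2: Evaluate root node
  1 OR 0 = 1

1


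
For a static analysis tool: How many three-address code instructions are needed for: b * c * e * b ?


Expression: b * c * e * b
Generating three-address code (respecting * over +/- precedence):
  Instruction 1: t1 = b * c
  Instruction 2: t2 = t1 * e
  Instruction 3: t3 = t2 * b
Total instructions: 3

3


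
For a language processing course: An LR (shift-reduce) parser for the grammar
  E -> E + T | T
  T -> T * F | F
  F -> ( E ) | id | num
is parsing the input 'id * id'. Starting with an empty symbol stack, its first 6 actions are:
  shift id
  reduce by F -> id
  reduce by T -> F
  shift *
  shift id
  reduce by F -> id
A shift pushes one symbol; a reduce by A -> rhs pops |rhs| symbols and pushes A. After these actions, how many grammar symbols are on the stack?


Tracking the symbol stack through each action:
  Action 1: shift 'id' : push -> stack = [id] (size 1)
  Action 2: reduce by F -> id : pop 1, push F -> stack = [F] (size 1)
  Action 3: reduce by T -> F : pop 1, push T -> stack = [T] (size 1)
  Action 4: shift '*' : push -> stack = [T, *] (size 2)
  Action 5: shift 'id' : push -> stack = [T, *, id] (size 3)
  Action 6: reduce by F -> id : pop 1, push F -> stack = [T, *, F] (size 3)
Final stack size: 3

3


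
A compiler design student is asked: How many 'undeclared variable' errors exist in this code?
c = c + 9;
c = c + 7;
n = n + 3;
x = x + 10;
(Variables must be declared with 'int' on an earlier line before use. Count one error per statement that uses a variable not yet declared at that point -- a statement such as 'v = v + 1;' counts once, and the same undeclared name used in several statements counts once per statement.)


Scanning code line by line:
  Line 1: use 'c' -> ERROR (undeclared)
  Line 2: use 'c' -> ERROR (undeclared)
  Line 3: use 'n' -> ERROR (undeclared)
  Line 4: use 'x' -> ERROR (undeclared)
Total undeclared variable errors: 4

4
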